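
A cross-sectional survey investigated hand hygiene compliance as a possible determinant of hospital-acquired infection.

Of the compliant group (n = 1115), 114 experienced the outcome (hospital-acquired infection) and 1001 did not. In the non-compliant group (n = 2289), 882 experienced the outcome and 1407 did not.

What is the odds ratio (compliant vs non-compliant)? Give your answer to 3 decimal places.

From the description: a = 114, b = 1001, c = 882, d = 1407.
OR = (a·d)/(b·c) = (114 × 1407) / (1001 × 882) = 160398 / 882882 = 0.18168
Exposure is associated with lower odds of hospital-acquired infection (OR = 0.18 < 1).

0.182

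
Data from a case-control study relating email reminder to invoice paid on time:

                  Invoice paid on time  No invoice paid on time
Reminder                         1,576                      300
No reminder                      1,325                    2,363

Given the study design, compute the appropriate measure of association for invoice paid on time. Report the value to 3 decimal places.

9.369

Cells: a = 1576, b = 300, c = 1325, d = 2363.
This is a case-control study: participants were sampled on outcome status, so risks in the source population cannot be estimated directly — relative risk is not valid here. The odds ratio is the appropriate measure.
OR = (a·d)/(b·c) = (1576 × 2363) / (300 × 1325) = 3724088 / 397500 = 9.36877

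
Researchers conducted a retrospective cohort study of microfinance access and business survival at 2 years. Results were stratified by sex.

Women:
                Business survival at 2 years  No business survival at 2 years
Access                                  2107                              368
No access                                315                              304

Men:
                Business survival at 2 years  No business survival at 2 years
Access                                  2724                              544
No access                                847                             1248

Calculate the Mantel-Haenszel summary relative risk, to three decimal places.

RR_MH = Σ(aᵢ·n₀ᵢ/nᵢ) / Σ(cᵢ·n₁ᵢ/nᵢ), with n₁ᵢ = aᵢ+bᵢ (exposed), n₀ᵢ = cᵢ+dᵢ (unexposed), nᵢ = n₁ᵢ+n₀ᵢ.
Stratum 1 (Women): n₁ = 2475, n₀ = 619, n = 3094; a·n₀/n = 2107·619/3094 = 421.5362; c·n₁/n = 315·2475/3094 = 251.9796
Stratum 2 (Men): n₁ = 3268, n₀ = 2095, n = 5363; a·n₀/n = 2724·2095/5363 = 1064.1022; c·n₁/n = 847·3268/5363 = 516.1283
RR_MH = (421.5362 + 1064.1022) / (251.9796 + 516.1283) = 1485.6384 / 768.1079 = 1.93415

1.934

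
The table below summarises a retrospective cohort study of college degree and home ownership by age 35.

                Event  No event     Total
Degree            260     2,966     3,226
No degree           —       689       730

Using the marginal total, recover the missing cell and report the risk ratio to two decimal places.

The missing cell is in the unexposed row: 730 − 689 = 41.
So a = 260, b = 2966, c = 41, d = 689.
RR = [a/(a+b)] / [c/(c+d)] = (260/3226) / (41/730) = 0.08060/0.05616 = 1.43499

1.43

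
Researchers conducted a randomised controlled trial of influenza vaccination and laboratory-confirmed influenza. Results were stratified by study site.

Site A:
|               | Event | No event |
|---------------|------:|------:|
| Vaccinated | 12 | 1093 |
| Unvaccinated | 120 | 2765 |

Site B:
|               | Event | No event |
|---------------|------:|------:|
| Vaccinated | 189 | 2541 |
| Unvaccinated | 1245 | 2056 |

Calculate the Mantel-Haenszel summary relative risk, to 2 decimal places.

0.19

RR_MH = Σ(aᵢ·n₀ᵢ/nᵢ) / Σ(cᵢ·n₁ᵢ/nᵢ), with n₁ᵢ = aᵢ+bᵢ (exposed), n₀ᵢ = cᵢ+dᵢ (unexposed), nᵢ = n₁ᵢ+n₀ᵢ.
Stratum 1 (Site A): n₁ = 1105, n₀ = 2885, n = 3990; a·n₀/n = 12·2885/3990 = 8.6767; c·n₁/n = 120·1105/3990 = 33.2331
Stratum 2 (Site B): n₁ = 2730, n₀ = 3301, n = 6031; a·n₀/n = 189·3301/6031 = 103.4470; c·n₁/n = 1245·2730/6031 = 563.5633
RR_MH = (8.6767 + 103.4470) / (33.2331 + 563.5633) = 112.1237 / 596.7963 = 0.18788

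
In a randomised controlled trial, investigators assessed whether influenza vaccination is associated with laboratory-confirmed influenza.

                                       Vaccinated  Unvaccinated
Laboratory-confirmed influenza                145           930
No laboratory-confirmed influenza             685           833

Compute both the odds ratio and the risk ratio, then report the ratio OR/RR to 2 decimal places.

Reading the table with exposure as columns: a = 145 (Vaccinated, case), b = 685 (Vaccinated, non-case), c = 930 (Unvaccinated, case), d = 833.
OR = (145·833)/(685·930) = 120785/637050 = 0.18960
Risk in exposed = 145/830 = 0.17470; risk in unexposed = 930/1763 = 0.52751; RR = 0.33118
OR/RR = 0.18960 / 0.33118 = 0.57251
The outcome is not rare, so the OR lies further from 1 than the RR.

0.57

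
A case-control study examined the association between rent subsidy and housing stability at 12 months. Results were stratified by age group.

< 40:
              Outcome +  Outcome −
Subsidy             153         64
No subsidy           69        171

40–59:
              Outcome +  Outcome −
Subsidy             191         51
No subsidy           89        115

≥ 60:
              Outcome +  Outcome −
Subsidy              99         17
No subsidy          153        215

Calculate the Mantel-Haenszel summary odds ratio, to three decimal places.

5.968

OR_MH = Σ(aᵢdᵢ/nᵢ) / Σ(bᵢcᵢ/nᵢ), where nᵢ is the stratum total.
Stratum 1 (< 40): n = 457; a·d/n = 153·171/457 = 57.2495; b·c/n = 64·69/457 = 9.6630
Stratum 2 (40–59): n = 446; a·d/n = 191·115/446 = 49.2489; b·c/n = 51·89/446 = 10.1771
Stratum 3 (≥ 60): n = 484; a·d/n = 99·215/484 = 43.9773; b·c/n = 17·153/484 = 5.3740
OR_MH = (57.2495 + 49.2489 + 43.9773) / (9.6630 + 10.1771 + 5.3740) = 150.4756 / 25.2141 = 5.96791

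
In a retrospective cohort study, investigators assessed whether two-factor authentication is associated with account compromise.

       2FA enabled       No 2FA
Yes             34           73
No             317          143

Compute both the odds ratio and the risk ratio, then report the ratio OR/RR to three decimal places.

0.733

Reading the table with exposure as columns: a = 34 (2FA enabled, case), b = 317 (2FA enabled, non-case), c = 73 (No 2FA, case), d = 143.
OR = (34·143)/(317·73) = 4862/23141 = 0.21010
Risk in exposed = 34/351 = 0.09687; risk in unexposed = 73/216 = 0.33796; RR = 0.28662
OR/RR = 0.21010 / 0.28662 = 0.73304
The outcome is not rare, so the OR lies further from 1 than the RR.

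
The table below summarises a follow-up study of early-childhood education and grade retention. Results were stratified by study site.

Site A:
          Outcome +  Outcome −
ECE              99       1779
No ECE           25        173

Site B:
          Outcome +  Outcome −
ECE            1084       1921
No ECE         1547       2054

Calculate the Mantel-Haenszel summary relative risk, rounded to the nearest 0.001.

RR_MH = Σ(aᵢ·n₀ᵢ/nᵢ) / Σ(cᵢ·n₁ᵢ/nᵢ), with n₁ᵢ = aᵢ+bᵢ (exposed), n₀ᵢ = cᵢ+dᵢ (unexposed), nᵢ = n₁ᵢ+n₀ᵢ.
Stratum 1 (Site A): n₁ = 1878, n₀ = 198, n = 2076; a·n₀/n = 99·198/2076 = 9.4422; c·n₁/n = 25·1878/2076 = 22.6156
Stratum 2 (Site B): n₁ = 3005, n₀ = 3601, n = 6606; a·n₀/n = 1084·3601/6606 = 590.8998; c·n₁/n = 1547·3005/6606 = 703.7140
RR_MH = (9.4422 + 590.8998) / (22.6156 + 703.7140) = 600.3420 / 726.3297 = 0.82654

0.827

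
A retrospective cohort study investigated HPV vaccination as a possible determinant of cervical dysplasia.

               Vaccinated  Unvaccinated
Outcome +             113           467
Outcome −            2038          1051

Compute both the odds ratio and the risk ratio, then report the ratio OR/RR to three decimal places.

0.731

Reading the table with exposure as columns: a = 113 (Vaccinated, case), b = 2038 (Vaccinated, non-case), c = 467 (Unvaccinated, case), d = 1051.
OR = (113·1051)/(2038·467) = 118763/951746 = 0.12478
Risk in exposed = 113/2151 = 0.05253; risk in unexposed = 467/1518 = 0.30764; RR = 0.17076
OR/RR = 0.12478 / 0.17076 = 0.73075
The outcome is not rare, so the OR lies further from 1 than the RR.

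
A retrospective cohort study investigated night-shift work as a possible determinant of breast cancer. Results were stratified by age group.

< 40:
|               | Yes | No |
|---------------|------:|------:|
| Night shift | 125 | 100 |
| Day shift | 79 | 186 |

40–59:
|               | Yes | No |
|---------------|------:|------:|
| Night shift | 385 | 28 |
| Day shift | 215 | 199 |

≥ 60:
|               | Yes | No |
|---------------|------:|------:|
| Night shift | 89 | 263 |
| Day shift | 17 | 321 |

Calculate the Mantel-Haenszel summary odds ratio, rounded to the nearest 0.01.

6.07

OR_MH = Σ(aᵢdᵢ/nᵢ) / Σ(bᵢcᵢ/nᵢ), where nᵢ is the stratum total.
Stratum 1 (< 40): n = 490; a·d/n = 125·186/490 = 47.4490; b·c/n = 100·79/490 = 16.1224
Stratum 2 (40–59): n = 827; a·d/n = 385·199/827 = 92.6421; b·c/n = 28·215/827 = 7.2793
Stratum 3 (≥ 60): n = 690; a·d/n = 89·321/690 = 41.4043; b·c/n = 263·17/690 = 6.4797
OR_MH = (47.4490 + 92.6421 + 41.4043) / (16.1224 + 7.2793 + 6.4797) = 181.4954 / 29.8815 = 6.07384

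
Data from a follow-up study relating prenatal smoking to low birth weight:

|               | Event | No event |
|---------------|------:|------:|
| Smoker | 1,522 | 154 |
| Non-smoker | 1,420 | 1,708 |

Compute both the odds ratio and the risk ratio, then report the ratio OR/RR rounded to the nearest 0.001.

5.943

Cells: a = 1522, b = 154, c = 1420, d = 1708.
OR = (1522·1708)/(154·1420) = 2599576/218680 = 11.88758
Risk in exposed = 1522/1676 = 0.90811; risk in unexposed = 1420/3128 = 0.45396; RR = 2.00041
OR/RR = 11.88758 / 2.00041 = 5.94257
The outcome is not rare, so the OR lies further from 1 than the RR.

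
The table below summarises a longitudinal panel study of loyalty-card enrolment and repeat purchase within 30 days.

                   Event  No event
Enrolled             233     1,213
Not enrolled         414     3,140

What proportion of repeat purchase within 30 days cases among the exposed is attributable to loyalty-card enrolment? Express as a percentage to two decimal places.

Cells: a = 233, b = 1213, c = 414, d = 3140.
Risk in exposed = 233/1446 = 0.16113; risk in unexposed = 414/3554 = 0.11649.
RR = 0.16113/0.11649 = 1.38326
AR% = (RR − 1)/RR × 100 = (1.38326 − 1)/1.38326 × 100 = 27.7072%

27.71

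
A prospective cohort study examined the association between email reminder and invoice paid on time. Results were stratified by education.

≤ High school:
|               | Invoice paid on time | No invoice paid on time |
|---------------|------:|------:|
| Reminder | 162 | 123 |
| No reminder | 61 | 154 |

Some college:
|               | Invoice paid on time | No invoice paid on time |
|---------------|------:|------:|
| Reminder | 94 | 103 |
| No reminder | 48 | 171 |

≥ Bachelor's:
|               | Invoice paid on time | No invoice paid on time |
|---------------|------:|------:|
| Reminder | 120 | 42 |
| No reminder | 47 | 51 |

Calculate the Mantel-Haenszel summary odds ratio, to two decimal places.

OR_MH = Σ(aᵢdᵢ/nᵢ) / Σ(bᵢcᵢ/nᵢ), where nᵢ is the stratum total.
Stratum 1 (≤ High school): n = 500; a·d/n = 162·154/500 = 49.8960; b·c/n = 123·61/500 = 15.0060
Stratum 2 (Some college): n = 416; a·d/n = 94·171/416 = 38.6394; b·c/n = 103·48/416 = 11.8846
Stratum 3 (≥ Bachelor's): n = 260; a·d/n = 120·51/260 = 23.5385; b·c/n = 42·47/260 = 7.5923
OR_MH = (49.8960 + 38.6394 + 23.5385) / (15.0060 + 11.8846 + 7.5923) = 112.0739 / 34.4829 = 3.25013

3.25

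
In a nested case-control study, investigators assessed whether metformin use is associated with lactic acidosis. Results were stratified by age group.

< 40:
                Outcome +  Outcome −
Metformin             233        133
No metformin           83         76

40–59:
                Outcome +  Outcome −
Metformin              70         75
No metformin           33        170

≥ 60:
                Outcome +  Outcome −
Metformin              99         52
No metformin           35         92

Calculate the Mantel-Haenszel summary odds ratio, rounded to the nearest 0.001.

OR_MH = Σ(aᵢdᵢ/nᵢ) / Σ(bᵢcᵢ/nᵢ), where nᵢ is the stratum total.
Stratum 1 (< 40): n = 525; a·d/n = 233·76/525 = 33.7295; b·c/n = 133·83/525 = 21.0267
Stratum 2 (40–59): n = 348; a·d/n = 70·170/348 = 34.1954; b·c/n = 75·33/348 = 7.1121
Stratum 3 (≥ 60): n = 278; a·d/n = 99·92/278 = 32.7626; b·c/n = 52·35/278 = 6.5468
OR_MH = (33.7295 + 34.1954 + 32.7626) / (21.0267 + 7.1121 + 6.5468) = 100.6875 / 34.6855 = 2.90287

2.903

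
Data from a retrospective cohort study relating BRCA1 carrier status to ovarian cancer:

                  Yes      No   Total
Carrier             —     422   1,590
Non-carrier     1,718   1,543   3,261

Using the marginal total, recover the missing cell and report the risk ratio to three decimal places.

1.394

The missing cell is in the exposed row: 1590 − 422 = 1168.
So a = 1168, b = 422, c = 1718, d = 1543.
RR = [a/(a+b)] / [c/(c+d)] = (1168/1590) / (1718/3261) = 0.73459/0.52683 = 1.39435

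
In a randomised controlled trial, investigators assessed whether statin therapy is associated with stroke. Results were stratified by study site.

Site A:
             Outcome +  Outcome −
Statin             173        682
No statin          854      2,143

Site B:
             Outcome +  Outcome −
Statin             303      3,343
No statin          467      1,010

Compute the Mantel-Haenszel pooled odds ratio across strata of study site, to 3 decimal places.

0.342

OR_MH = Σ(aᵢdᵢ/nᵢ) / Σ(bᵢcᵢ/nᵢ), where nᵢ is the stratum total.
Stratum 1 (Site A): n = 3852; a·d/n = 173·2143/3852 = 96.2458; b·c/n = 682·854/3852 = 151.2015
Stratum 2 (Site B): n = 5123; a·d/n = 303·1010/5123 = 59.7365; b·c/n = 3343·467/5123 = 304.7396
OR_MH = (96.2458 + 59.7365) / (151.2015 + 304.7396) = 155.9823 / 455.9411 = 0.34211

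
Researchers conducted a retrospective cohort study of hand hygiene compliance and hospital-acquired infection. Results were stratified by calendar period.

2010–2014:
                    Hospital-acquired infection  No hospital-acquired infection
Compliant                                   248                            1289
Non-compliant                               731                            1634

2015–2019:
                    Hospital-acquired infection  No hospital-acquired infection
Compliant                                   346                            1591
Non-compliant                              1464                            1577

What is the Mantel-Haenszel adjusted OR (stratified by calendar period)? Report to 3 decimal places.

OR_MH = Σ(aᵢdᵢ/nᵢ) / Σ(bᵢcᵢ/nᵢ), where nᵢ is the stratum total.
Stratum 1 (2010–2014): n = 3902; a·d/n = 248·1634/3902 = 103.8524; b·c/n = 1289·731/3902 = 241.4810
Stratum 2 (2015–2019): n = 4978; a·d/n = 346·1577/4978 = 109.6107; b·c/n = 1591·1464/4978 = 467.9036
OR_MH = (103.8524 + 109.6107) / (241.4810 + 467.9036) = 213.4631 / 709.3846 = 0.30091

0.301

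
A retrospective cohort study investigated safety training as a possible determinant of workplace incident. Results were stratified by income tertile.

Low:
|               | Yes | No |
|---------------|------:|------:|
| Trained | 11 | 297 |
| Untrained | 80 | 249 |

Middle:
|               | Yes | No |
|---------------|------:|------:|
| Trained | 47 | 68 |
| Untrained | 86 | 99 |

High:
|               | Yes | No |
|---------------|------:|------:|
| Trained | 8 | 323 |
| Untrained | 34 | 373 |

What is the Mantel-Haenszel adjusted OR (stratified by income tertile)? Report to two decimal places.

0.33

OR_MH = Σ(aᵢdᵢ/nᵢ) / Σ(bᵢcᵢ/nᵢ), where nᵢ is the stratum total.
Stratum 1 (Low): n = 637; a·d/n = 11·249/637 = 4.2998; b·c/n = 297·80/637 = 37.2998
Stratum 2 (Middle): n = 300; a·d/n = 47·99/300 = 15.5100; b·c/n = 68·86/300 = 19.4933
Stratum 3 (High): n = 738; a·d/n = 8·373/738 = 4.0434; b·c/n = 323·34/738 = 14.8808
OR_MH = (4.2998 + 15.5100 + 4.0434) / (37.2998 + 19.4933 + 14.8808) = 23.8532 / 71.6739 = 0.33280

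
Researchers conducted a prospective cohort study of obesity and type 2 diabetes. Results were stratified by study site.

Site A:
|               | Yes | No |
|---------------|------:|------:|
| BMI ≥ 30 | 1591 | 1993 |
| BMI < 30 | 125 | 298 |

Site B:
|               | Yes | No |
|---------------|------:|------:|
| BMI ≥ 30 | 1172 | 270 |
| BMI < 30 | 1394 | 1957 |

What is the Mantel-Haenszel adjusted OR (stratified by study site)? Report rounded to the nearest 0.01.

OR_MH = Σ(aᵢdᵢ/nᵢ) / Σ(bᵢcᵢ/nᵢ), where nᵢ is the stratum total.
Stratum 1 (Site A): n = 4007; a·d/n = 1591·298/4007 = 118.3224; b·c/n = 1993·125/4007 = 62.1724
Stratum 2 (Site B): n = 4793; a·d/n = 1172·1957/4793 = 478.5320; b·c/n = 270·1394/4793 = 78.5270
OR_MH = (118.3224 + 478.5320) / (62.1724 + 78.5270) = 596.8545 / 140.6995 = 4.24205

4.24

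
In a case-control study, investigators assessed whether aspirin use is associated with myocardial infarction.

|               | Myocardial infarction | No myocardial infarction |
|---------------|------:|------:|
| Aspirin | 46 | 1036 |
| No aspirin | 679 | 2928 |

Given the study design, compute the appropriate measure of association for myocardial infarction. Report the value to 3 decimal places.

Cells: a = 46, b = 1036, c = 679, d = 2928.
This is a case-control study: participants were sampled on outcome status, so risks in the source population cannot be estimated directly — relative risk is not valid here. The odds ratio is the appropriate measure.
OR = (a·d)/(b·c) = (46 × 2928) / (1036 × 679) = 134688 / 703444 = 0.19147

0.191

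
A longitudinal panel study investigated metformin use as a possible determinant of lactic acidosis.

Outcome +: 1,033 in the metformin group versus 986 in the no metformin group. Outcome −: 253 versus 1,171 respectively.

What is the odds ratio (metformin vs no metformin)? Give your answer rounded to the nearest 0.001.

From the description: a = 1033, b = 253, c = 986, d = 1171.
OR = (a·d)/(b·c) = (1033 × 1171) / (253 × 986) = 1209643 / 249458 = 4.84908
The odds of lactic acidosis are about 4.85 times as high in the metformin group.

4.849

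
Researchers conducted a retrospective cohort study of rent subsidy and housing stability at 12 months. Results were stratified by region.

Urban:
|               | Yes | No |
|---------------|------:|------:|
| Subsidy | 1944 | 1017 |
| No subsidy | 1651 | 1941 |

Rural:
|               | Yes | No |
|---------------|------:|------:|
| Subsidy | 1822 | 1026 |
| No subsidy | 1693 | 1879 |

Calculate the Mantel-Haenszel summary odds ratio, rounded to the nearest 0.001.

OR_MH = Σ(aᵢdᵢ/nᵢ) / Σ(bᵢcᵢ/nᵢ), where nᵢ is the stratum total.
Stratum 1 (Urban): n = 6553; a·d/n = 1944·1941/6553 = 575.8132; b·c/n = 1017·1651/6553 = 256.2288
Stratum 2 (Rural): n = 6420; a·d/n = 1822·1879/6420 = 533.2614; b·c/n = 1026·1693/6420 = 270.5636
OR_MH = (575.8132 + 533.2614) / (256.2288 + 270.5636) = 1109.0746 / 526.7923 = 2.10534

2.105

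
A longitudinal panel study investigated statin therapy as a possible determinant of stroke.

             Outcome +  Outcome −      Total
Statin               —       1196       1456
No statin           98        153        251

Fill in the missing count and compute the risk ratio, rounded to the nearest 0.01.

0.46

The missing cell is in the exposed row: 1456 − 1196 = 260.
So a = 260, b = 1196, c = 98, d = 153.
RR = [a/(a+b)] / [c/(c+d)] = (260/1456) / (98/251) = 0.17857/0.39044 = 0.45736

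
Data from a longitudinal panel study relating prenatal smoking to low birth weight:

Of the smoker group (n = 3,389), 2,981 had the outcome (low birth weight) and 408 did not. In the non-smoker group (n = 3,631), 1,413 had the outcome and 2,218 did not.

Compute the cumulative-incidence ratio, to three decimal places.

2.260

From the description: a = 2981, b = 408, c = 1413, d = 2218.
Risk in exposed = 2981/3389 = 0.87961; risk in unexposed = 1413/3631 = 0.38915.
RR = 0.87961 / 0.38915 = 2.26034
The risk among the exposed is 2.26 times that among the unexposed.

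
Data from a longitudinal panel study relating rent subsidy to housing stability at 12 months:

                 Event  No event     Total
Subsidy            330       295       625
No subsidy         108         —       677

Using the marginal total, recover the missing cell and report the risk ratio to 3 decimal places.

The missing cell is in the unexposed row: 677 − 108 = 569.
So a = 330, b = 295, c = 108, d = 569.
RR = [a/(a+b)] / [c/(c+d)] = (330/625) / (108/677) = 0.52800/0.15953 = 3.30978

3.310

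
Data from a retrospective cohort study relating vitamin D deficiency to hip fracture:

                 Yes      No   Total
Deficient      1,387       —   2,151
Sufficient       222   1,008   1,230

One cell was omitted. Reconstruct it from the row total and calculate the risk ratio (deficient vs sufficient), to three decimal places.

3.573

The missing cell is in the exposed row: 2151 − 1387 = 764.
So a = 1387, b = 764, c = 222, d = 1008.
RR = [a/(a+b)] / [c/(c+d)] = (1387/2151) / (222/1230) = 0.64482/0.18049 = 3.57263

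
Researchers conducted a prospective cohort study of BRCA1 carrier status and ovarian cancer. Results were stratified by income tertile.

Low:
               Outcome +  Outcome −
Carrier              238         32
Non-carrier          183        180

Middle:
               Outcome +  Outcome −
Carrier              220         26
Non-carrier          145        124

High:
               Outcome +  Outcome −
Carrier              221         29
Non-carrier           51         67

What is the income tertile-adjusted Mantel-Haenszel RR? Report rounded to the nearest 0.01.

1.77

RR_MH = Σ(aᵢ·n₀ᵢ/nᵢ) / Σ(cᵢ·n₁ᵢ/nᵢ), with n₁ᵢ = aᵢ+bᵢ (exposed), n₀ᵢ = cᵢ+dᵢ (unexposed), nᵢ = n₁ᵢ+n₀ᵢ.
Stratum 1 (Low): n₁ = 270, n₀ = 363, n = 633; a·n₀/n = 238·363/633 = 136.4834; c·n₁/n = 183·270/633 = 78.0569
Stratum 2 (Middle): n₁ = 246, n₀ = 269, n = 515; a·n₀/n = 220·269/515 = 114.9126; c·n₁/n = 145·246/515 = 69.2621
Stratum 3 (High): n₁ = 250, n₀ = 118, n = 368; a·n₀/n = 221·118/368 = 70.8641; c·n₁/n = 51·250/368 = 34.6467
RR_MH = (136.4834 + 114.9126 + 70.8641) / (78.0569 + 69.2621 + 34.6467) = 322.2602 / 181.9657 = 1.77099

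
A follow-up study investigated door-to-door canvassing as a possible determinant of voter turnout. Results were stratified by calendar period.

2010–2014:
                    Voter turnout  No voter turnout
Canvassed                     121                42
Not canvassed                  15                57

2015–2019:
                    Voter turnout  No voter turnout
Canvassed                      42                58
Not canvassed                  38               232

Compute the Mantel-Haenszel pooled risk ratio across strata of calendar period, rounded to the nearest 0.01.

3.28

RR_MH = Σ(aᵢ·n₀ᵢ/nᵢ) / Σ(cᵢ·n₁ᵢ/nᵢ), with n₁ᵢ = aᵢ+bᵢ (exposed), n₀ᵢ = cᵢ+dᵢ (unexposed), nᵢ = n₁ᵢ+n₀ᵢ.
Stratum 1 (2010–2014): n₁ = 163, n₀ = 72, n = 235; a·n₀/n = 121·72/235 = 37.0723; c·n₁/n = 15·163/235 = 10.4043
Stratum 2 (2015–2019): n₁ = 100, n₀ = 270, n = 370; a·n₀/n = 42·270/370 = 30.6486; c·n₁/n = 38·100/370 = 10.2703
RR_MH = (37.0723 + 30.6486) / (10.4043 + 10.2703) = 67.7210 / 20.6745 = 3.27558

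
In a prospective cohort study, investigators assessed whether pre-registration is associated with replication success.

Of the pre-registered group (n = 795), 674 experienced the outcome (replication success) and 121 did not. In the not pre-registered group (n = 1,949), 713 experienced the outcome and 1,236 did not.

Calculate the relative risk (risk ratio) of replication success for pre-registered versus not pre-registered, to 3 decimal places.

2.317

From the description: a = 674, b = 121, c = 713, d = 1236.
Risk in exposed = 674/795 = 0.84780; risk in unexposed = 713/1949 = 0.36583.
RR = 0.84780 / 0.36583 = 2.31748
The risk among the exposed is 2.32 times that among the unexposed.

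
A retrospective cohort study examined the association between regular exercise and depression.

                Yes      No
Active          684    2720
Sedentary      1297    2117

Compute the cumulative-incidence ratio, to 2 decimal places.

Cells: a = 684, b = 2720, c = 1297, d = 2117.
Risk in exposed = 684/3404 = 0.20094; risk in unexposed = 1297/3414 = 0.37991.
RR = 0.20094 / 0.37991 = 0.52892
The risk is 47% lower among the exposed than among the unexposed.

0.53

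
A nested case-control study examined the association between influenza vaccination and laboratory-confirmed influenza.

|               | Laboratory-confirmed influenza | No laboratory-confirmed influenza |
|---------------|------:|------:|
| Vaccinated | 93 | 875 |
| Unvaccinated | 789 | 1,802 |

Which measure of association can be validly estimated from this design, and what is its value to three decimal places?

Cells: a = 93, b = 875, c = 789, d = 1802.
This is a nested case-control study: participants were sampled on outcome status, so risks in the source population cannot be estimated directly — relative risk is not valid here. The odds ratio is the appropriate measure.
OR = (a·d)/(b·c) = (93 × 1802) / (875 × 789) = 167586 / 690375 = 0.24275

0.243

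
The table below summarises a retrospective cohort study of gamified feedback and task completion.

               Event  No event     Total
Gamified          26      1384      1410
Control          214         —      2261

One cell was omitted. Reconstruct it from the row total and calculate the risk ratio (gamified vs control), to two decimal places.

0.19

The missing cell is in the unexposed row: 2261 − 214 = 2047.
So a = 26, b = 1384, c = 214, d = 2047.
RR = [a/(a+b)] / [c/(c+d)] = (26/1410) / (214/2261) = 0.01844/0.09465 = 0.19482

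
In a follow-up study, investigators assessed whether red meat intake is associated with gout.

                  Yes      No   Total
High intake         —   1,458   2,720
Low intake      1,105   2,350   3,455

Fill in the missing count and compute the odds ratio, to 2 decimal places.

1.84

The missing cell is in the exposed row: 2720 − 1458 = 1262.
So a = 1262, b = 1458, c = 1105, d = 2350.
OR = (a·d)/(b·c) = (1262 × 2350) / (1458 × 1105) = 2965700 / 1611090 = 1.84080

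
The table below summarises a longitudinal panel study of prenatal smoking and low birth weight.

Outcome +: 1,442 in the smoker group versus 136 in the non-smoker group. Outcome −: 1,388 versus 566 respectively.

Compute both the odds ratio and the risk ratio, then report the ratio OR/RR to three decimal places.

1.644

From the description: a = 1442, b = 1388, c = 136, d = 566.
OR = (1442·566)/(1388·136) = 816172/188768 = 4.32368
Risk in exposed = 1442/2830 = 0.50954; risk in unexposed = 136/702 = 0.19373; RR = 2.63013
OR/RR = 4.32368 / 2.63013 = 1.64390
The outcome is not rare, so the OR lies further from 1 than the RR.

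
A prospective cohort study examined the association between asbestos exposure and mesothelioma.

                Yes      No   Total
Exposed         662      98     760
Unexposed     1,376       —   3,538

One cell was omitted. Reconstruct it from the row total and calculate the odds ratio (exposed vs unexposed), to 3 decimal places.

The missing cell is in the unexposed row: 3538 − 1376 = 2162.
So a = 662, b = 98, c = 1376, d = 2162.
OR = (a·d)/(b·c) = (662 × 2162) / (98 × 1376) = 1431244 / 134848 = 10.61376

10.614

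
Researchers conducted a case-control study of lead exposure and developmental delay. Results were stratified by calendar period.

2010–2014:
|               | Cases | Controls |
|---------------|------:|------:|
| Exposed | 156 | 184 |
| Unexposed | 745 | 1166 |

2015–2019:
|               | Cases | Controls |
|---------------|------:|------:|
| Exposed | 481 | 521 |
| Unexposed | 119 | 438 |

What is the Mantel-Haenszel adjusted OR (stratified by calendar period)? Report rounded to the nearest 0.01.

2.15

OR_MH = Σ(aᵢdᵢ/nᵢ) / Σ(bᵢcᵢ/nᵢ), where nᵢ is the stratum total.
Stratum 1 (2010–2014): n = 2251; a·d/n = 156·1166/2251 = 80.8068; b·c/n = 184·745/2251 = 60.8974
Stratum 2 (2015–2019): n = 1559; a·d/n = 481·438/1559 = 135.1366; b·c/n = 521·119/1559 = 39.7684
OR_MH = (80.8068 + 135.1366) / (60.8974 + 39.7684) = 215.9434 / 100.6658 = 2.14515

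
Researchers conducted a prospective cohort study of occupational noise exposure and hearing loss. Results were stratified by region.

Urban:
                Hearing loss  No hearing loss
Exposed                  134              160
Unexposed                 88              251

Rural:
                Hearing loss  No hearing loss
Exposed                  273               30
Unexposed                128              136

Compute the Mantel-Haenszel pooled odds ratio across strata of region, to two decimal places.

4.09

OR_MH = Σ(aᵢdᵢ/nᵢ) / Σ(bᵢcᵢ/nᵢ), where nᵢ is the stratum total.
Stratum 1 (Urban): n = 633; a·d/n = 134·251/633 = 53.1343; b·c/n = 160·88/633 = 22.2433
Stratum 2 (Rural): n = 567; a·d/n = 273·136/567 = 65.4815; b·c/n = 30·128/567 = 6.7725
OR_MH = (53.1343 + 65.4815) / (22.2433 + 6.7725) = 118.6158 / 29.0158 = 4.08798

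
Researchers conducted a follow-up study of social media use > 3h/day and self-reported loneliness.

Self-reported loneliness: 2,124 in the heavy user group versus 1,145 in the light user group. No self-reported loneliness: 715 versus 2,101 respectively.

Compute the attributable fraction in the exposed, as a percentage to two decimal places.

52.85

From the description: a = 2124, b = 715, c = 1145, d = 2101.
Risk in exposed = 2124/2839 = 0.74815; risk in unexposed = 1145/3246 = 0.35274.
RR = 0.74815/0.35274 = 2.12096
AR% = (RR − 1)/RR × 100 = (2.12096 − 1)/2.12096 × 100 = 52.8515%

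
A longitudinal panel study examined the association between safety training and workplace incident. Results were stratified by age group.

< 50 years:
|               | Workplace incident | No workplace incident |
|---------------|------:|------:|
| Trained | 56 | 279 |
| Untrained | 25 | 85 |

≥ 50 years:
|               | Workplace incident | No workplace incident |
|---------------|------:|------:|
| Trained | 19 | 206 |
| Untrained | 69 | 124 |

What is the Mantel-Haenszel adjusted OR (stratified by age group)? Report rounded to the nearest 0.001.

OR_MH = Σ(aᵢdᵢ/nᵢ) / Σ(bᵢcᵢ/nᵢ), where nᵢ is the stratum total.
Stratum 1 (< 50 years): n = 445; a·d/n = 56·85/445 = 10.6966; b·c/n = 279·25/445 = 15.6742
Stratum 2 (≥ 50 years): n = 418; a·d/n = 19·124/418 = 5.6364; b·c/n = 206·69/418 = 34.0048
OR_MH = (10.6966 + 5.6364) / (15.6742 + 34.0048) = 16.3330 / 49.6789 = 0.32877

0.329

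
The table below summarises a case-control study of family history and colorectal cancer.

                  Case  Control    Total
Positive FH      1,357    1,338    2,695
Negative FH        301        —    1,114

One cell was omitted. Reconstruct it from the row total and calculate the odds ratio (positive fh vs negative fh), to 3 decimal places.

The missing cell is in the unexposed row: 1114 − 301 = 813.
So a = 1357, b = 1338, c = 301, d = 813.
OR = (a·d)/(b·c) = (1357 × 813) / (1338 × 301) = 1103241 / 402738 = 2.73935

2.739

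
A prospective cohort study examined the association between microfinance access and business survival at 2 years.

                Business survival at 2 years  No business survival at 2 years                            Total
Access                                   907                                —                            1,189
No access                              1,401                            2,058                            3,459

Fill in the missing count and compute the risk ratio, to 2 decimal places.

1.88

The missing cell is in the exposed row: 1189 − 907 = 282.
So a = 907, b = 282, c = 1401, d = 2058.
RR = [a/(a+b)] / [c/(c+d)] = (907/1189) / (1401/3459) = 0.76283/0.40503 = 1.88338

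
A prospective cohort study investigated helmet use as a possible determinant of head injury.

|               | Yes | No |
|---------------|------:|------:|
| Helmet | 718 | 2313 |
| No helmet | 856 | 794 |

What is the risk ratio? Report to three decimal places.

0.457

Cells: a = 718, b = 2313, c = 856, d = 794.
Risk in exposed = 718/3031 = 0.23689; risk in unexposed = 856/1650 = 0.51879.
RR = 0.23689 / 0.51879 = 0.45661
The risk is 54% lower among the exposed than among the unexposed.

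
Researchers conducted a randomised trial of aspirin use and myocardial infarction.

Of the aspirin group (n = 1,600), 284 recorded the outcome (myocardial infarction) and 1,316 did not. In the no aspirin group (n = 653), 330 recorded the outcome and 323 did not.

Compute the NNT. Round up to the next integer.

4

Risk in treated group = 284/1600 = 0.17750; risk in control = 330/653 = 0.50536.
Absolute risk reduction = 0.50536 − 0.17750 = 0.32786
NNT = 1 / ARR = 1 / 0.32786 = 3.050 → round up → 4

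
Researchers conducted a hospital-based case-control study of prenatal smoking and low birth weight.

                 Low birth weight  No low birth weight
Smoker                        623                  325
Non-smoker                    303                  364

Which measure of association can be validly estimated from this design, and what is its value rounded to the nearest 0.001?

2.303

Cells: a = 623, b = 325, c = 303, d = 364.
This is a hospital-based case-control study: participants were sampled on outcome status, so risks in the source population cannot be estimated directly — relative risk is not valid here. The odds ratio is the appropriate measure.
OR = (a·d)/(b·c) = (623 × 364) / (325 × 303) = 226772 / 98475 = 2.30284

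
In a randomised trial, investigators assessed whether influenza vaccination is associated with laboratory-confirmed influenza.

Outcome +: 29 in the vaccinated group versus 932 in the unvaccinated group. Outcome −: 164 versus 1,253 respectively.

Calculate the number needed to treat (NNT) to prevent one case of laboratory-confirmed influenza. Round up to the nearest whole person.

4

Risk in treated group = 29/193 = 0.15026; risk in control = 932/2185 = 0.42654.
Absolute risk reduction = 0.42654 − 0.15026 = 0.27629
NNT = 1 / ARR = 1 / 0.27629 = 3.619 → round up → 4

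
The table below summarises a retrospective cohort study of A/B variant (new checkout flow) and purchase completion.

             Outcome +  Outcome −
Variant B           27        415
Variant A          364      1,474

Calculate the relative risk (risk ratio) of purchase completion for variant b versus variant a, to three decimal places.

0.308

Cells: a = 27, b = 415, c = 364, d = 1474.
Risk in exposed = 27/442 = 0.06109; risk in unexposed = 364/1838 = 0.19804.
RR = 0.06109 / 0.19804 = 0.30845
The risk is 69% lower among the exposed than among the unexposed.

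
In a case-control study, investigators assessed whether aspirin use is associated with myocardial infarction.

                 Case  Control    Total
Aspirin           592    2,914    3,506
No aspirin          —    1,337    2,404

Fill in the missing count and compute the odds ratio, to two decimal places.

The missing cell is in the unexposed row: 2404 − 1337 = 1067.
So a = 592, b = 2914, c = 1067, d = 1337.
OR = (a·d)/(b·c) = (592 × 1337) / (2914 × 1067) = 791504 / 3109238 = 0.25457

0.25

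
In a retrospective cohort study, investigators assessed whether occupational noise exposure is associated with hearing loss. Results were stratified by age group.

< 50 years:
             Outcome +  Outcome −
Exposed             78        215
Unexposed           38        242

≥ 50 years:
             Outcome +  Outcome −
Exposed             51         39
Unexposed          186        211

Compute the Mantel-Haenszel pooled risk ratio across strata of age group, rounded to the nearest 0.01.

1.48

RR_MH = Σ(aᵢ·n₀ᵢ/nᵢ) / Σ(cᵢ·n₁ᵢ/nᵢ), with n₁ᵢ = aᵢ+bᵢ (exposed), n₀ᵢ = cᵢ+dᵢ (unexposed), nᵢ = n₁ᵢ+n₀ᵢ.
Stratum 1 (< 50 years): n₁ = 293, n₀ = 280, n = 573; a·n₀/n = 78·280/573 = 38.1152; c·n₁/n = 38·293/573 = 19.4311
Stratum 2 (≥ 50 years): n₁ = 90, n₀ = 397, n = 487; a·n₀/n = 51·397/487 = 41.5749; c·n₁/n = 186·90/487 = 34.3737
RR_MH = (38.1152 + 41.5749) / (19.4311 + 34.3737) = 79.6901 / 53.8048 = 1.48110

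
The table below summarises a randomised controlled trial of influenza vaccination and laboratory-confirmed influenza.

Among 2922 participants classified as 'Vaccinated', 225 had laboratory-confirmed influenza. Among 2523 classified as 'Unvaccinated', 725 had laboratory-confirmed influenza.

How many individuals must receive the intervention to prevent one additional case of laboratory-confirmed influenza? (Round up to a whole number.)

5

Risk in treated group = 225/2922 = 0.07700; risk in control = 725/2523 = 0.28736.
Absolute risk reduction = 0.28736 − 0.07700 = 0.21035
NNT = 1 / ARR = 1 / 0.21035 = 4.754 → round up → 5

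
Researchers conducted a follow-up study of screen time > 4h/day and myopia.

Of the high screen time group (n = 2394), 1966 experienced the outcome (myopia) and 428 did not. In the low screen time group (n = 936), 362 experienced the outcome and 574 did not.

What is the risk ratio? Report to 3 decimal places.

2.123

From the description: a = 1966, b = 428, c = 362, d = 574.
Risk in exposed = 1966/2394 = 0.82122; risk in unexposed = 362/936 = 0.38675.
RR = 0.82122 / 0.38675 = 2.12337
The risk among the exposed is 2.12 times that among the unexposed.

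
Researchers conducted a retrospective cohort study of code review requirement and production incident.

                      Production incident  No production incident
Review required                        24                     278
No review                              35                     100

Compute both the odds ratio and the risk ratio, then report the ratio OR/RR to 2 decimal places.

0.80

Cells: a = 24, b = 278, c = 35, d = 100.
OR = (24·100)/(278·35) = 2400/9730 = 0.24666
Risk in exposed = 24/302 = 0.07947; risk in unexposed = 35/135 = 0.25926; RR = 0.30653
OR/RR = 0.24666 / 0.30653 = 0.80469
The outcome is not rare, so the OR lies further from 1 than the RR.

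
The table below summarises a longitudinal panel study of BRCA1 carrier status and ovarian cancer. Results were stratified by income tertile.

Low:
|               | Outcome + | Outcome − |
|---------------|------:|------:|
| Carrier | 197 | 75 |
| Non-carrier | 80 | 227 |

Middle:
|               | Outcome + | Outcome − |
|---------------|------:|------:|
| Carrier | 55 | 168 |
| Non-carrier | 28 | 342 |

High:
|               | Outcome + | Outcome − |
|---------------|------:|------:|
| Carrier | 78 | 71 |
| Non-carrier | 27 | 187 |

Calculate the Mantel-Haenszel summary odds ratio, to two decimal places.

OR_MH = Σ(aᵢdᵢ/nᵢ) / Σ(bᵢcᵢ/nᵢ), where nᵢ is the stratum total.
Stratum 1 (Low): n = 579; a·d/n = 197·227/579 = 77.2349; b·c/n = 75·80/579 = 10.3627
Stratum 2 (Middle): n = 593; a·d/n = 55·342/593 = 31.7201; b·c/n = 168·28/593 = 7.9325
Stratum 3 (High): n = 363; a·d/n = 78·187/363 = 40.1818; b·c/n = 71·27/363 = 5.2810
OR_MH = (77.2349 + 31.7201 + 40.1818) / (10.3627 + 7.9325 + 5.2810) = 149.1368 / 23.5762 = 6.32573

6.33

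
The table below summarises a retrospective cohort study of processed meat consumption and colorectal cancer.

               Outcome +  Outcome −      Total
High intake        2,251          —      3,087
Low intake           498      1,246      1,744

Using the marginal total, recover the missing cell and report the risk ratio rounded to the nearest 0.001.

The missing cell is in the exposed row: 3087 − 2251 = 836.
So a = 2251, b = 836, c = 498, d = 1246.
RR = [a/(a+b)] / [c/(c+d)] = (2251/3087) / (498/1744) = 0.72919/0.28555 = 2.55362

2.554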